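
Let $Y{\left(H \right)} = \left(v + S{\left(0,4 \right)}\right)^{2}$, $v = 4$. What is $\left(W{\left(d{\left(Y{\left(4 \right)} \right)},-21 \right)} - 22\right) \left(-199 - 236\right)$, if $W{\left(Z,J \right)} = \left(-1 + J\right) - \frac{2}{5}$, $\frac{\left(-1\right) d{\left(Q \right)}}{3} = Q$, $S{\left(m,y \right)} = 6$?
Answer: $19314$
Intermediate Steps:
$Y{\left(H \right)} = 100$ ($Y{\left(H \right)} = \left(4 + 6\right)^{2} = 10^{2} = 100$)
$d{\left(Q \right)} = - 3 Q$
$W{\left(Z,J \right)} = - \frac{7}{5} + J$ ($W{\left(Z,J \right)} = \left(-1 + J\right) - \frac{2}{5} = - \frac{7}{5} + J$)
$\left(W{\left(d{\left(Y{\left(4 \right)} \right)},-21 \right)} - 22\right) \left(-199 - 236\right) = \left(\left(- \frac{7}{5} - 21\right) - 22\right) \left(-199 - 236\right) = \left(- \frac{112}{5} - 22\right) \left(-199 - 236\right) = \left(- \frac{222}{5}\right) \left(-435\right) = 19314$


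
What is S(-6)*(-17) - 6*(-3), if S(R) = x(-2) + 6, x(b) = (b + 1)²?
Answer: -101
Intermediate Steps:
x(b) = (1 + b)²
S(R) = 7 (S(R) = (1 - 2)² + 6 = (-1)² + 6 = 1 + 6 = 7)
S(-6)*(-17) - 6*(-3) = 7*(-17) - 6*(-3) = -119 + 18 = -101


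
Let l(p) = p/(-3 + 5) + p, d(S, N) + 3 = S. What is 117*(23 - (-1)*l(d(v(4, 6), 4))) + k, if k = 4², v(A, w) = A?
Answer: 5765/2 ≈ 2882.5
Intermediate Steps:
d(S, N) = -3 + S
l(p) = 3*p/2 (l(p) = p/2 + p = 3*p/2)
k = 16
117*(23 - (-1)*l(d(v(4, 6), 4))) + k = 117*(23 - (-1)*3*(-3 + 4)/2) + 16 = 117*(23 - (-1)*(3/2)*1) + 16 = 117*(23 - (-1)*3/2) + 16 = 117*(23 - 1*(-3/2)) + 16 = 117*(23 + 3/2) + 16 = 117*(49/2) + 16 = 5733/2 + 16 = 5765/2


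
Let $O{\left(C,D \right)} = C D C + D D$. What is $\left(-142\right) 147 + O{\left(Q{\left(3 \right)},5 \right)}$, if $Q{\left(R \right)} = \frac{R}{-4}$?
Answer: $- \frac{333539}{16} \approx -20846.0$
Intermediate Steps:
$Q{\left(R \right)} = - \frac{R}{4}$ ($Q{\left(R \right)} = R \left(- \frac{1}{4}\right) = - \frac{R}{4}$)
$O{\left(C,D \right)} = D^{2} + D C^{2}$ ($O{\left(C,D \right)} = D C^{2} + D^{2} = D^{2} + D C^{2}$)
$\left(-142\right) 147 + O{\left(Q{\left(3 \right)},5 \right)} = \left(-142\right) 147 + 5 \left(5 + \left(\left(- \frac{1}{4}\right) 3\right)^{2}\right) = -20874 + 5 \left(5 + \left(- \frac{3}{4}\right)^{2}\right) = -20874 + 5 \left(5 + \frac{9}{16}\right) = -20874 + 5 \cdot \frac{89}{16} = -20874 + \frac{445}{16} = - \frac{333539}{16}$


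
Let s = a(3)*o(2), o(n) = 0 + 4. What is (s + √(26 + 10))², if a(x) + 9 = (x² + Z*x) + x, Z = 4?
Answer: 4356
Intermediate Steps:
o(n) = 4
a(x) = -9 + x² + 5*x (a(x) = -9 + ((x² + 4*x) + x) = -9 + (x² + 5*x) = -9 + x² + 5*x)
s = 60 (s = (-9 + 3² + 5*3)*4 = (-9 + 9 + 15)*4 = 15*4 = 60)
(s + √(26 + 10))² = (60 + √(26 + 10))² = (60 + √36)² = (60 + 6)² = 66² = 4356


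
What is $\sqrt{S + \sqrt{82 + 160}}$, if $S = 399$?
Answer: $\sqrt{399 + 11 \sqrt{2}} \approx 20.361$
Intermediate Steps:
$\sqrt{S + \sqrt{82 + 160}} = \sqrt{399 + \sqrt{82 + 160}} = \sqrt{399 + \sqrt{242}} = \sqrt{399 + 11 \sqrt{2}}$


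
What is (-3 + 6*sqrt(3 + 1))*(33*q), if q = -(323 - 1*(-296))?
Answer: -183843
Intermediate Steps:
q = -619 (q = -(323 + 296) = -1*619 = -619)
(-3 + 6*sqrt(3 + 1))*(33*q) = (-3 + 6*sqrt(3 + 1))*(33*(-619)) = (-3 + 6*sqrt(4))*(-20427) = (-3 + 6*2)*(-20427) = (-3 + 12)*(-20427) = 9*(-20427) = -183843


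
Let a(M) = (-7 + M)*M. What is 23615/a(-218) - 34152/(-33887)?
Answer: 495079421/332431470 ≈ 1.4893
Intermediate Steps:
a(M) = M*(-7 + M)
23615/a(-218) - 34152/(-33887) = 23615/((-218*(-7 - 218))) - 34152/(-33887) = 23615/((-218*(-225))) - 34152*(-1/33887) = 23615/49050 + 34152/33887 = 23615*(1/49050) + 34152/33887 = 4723/9810 + 34152/33887 = 495079421/332431470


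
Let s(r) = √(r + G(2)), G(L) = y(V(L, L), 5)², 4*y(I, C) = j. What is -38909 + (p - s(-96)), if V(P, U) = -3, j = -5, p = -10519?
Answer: -49428 - I*√1511/4 ≈ -49428.0 - 9.7179*I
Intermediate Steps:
y(I, C) = -5/4 (y(I, C) = (¼)*(-5) = -5/4)
G(L) = 25/16 (G(L) = (-5/4)² = 25/16)
s(r) = √(25/16 + r) (s(r) = √(r + 25/16) = √(25/16 + r))
-38909 + (p - s(-96)) = -38909 + (-10519 - √(25 + 16*(-96))/4) = -38909 + (-10519 - √(25 - 1536)/4) = -38909 + (-10519 - √(-1511)/4) = -38909 + (-10519 - I*√1511/4) = -49428 - I*√1511/4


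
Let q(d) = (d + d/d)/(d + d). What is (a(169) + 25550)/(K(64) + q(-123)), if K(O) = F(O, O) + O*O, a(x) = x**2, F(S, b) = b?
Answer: 6655653/511741 ≈ 13.006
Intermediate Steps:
q(d) = (1 + d)/(2*d) (q(d) = (d + 1)/((2*d)) = (1 + d)*(1/(2*d)) = (1 + d)/(2*d))
K(O) = O + O**2 (K(O) = O + O*O = O + O**2)
(a(169) + 25550)/(K(64) + q(-123)) = (169**2 + 25550)/(64*(1 + 64) + (1/2)*(1 - 123)/(-123)) = (28561 + 25550)/(64*65 + (1/2)*(-1/123)*(-122)) = 54111/(4160 + 61/123) = 54111/(511741/123) = 54111*(123/511741) = 6655653/511741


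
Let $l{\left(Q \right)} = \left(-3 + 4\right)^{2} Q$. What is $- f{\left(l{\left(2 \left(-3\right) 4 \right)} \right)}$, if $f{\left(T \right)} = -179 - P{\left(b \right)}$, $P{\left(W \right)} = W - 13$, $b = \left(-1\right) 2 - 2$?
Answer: $162$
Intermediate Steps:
$b = -4$ ($b = -2 - 2 = -4$)
$P{\left(W \right)} = -13 + W$
$l{\left(Q \right)} = Q$ ($l{\left(Q \right)} = 1^{2} Q = 1 Q = Q$)
$f{\left(T \right)} = -162$ ($f{\left(T \right)} = -179 - \left(-13 - 4\right) = -179 - -17 = -179 + 17 = -162$)
$- f{\left(l{\left(2 \left(-3\right) 4 \right)} \right)} = \left(-1\right) \left(-162\right) = 162$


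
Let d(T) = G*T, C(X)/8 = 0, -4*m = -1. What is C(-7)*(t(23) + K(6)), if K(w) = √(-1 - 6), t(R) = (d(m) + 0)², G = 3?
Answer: 0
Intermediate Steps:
m = ¼ (m = -¼*(-1) = ¼ ≈ 0.25000)
C(X) = 0 (C(X) = 8*0 = 0)
d(T) = 3*T
t(R) = 9/16 (t(R) = (3*(¼) + 0)² = (¾ + 0)² = (¾)² = 9/16)
K(w) = I*√7 (K(w) = √(-7) = I*√7)
C(-7)*(t(23) + K(6)) = 0*(9/16 + I*√7) = 0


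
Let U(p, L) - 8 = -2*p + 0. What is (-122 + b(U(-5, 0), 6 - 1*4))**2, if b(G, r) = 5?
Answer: 13689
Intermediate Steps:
U(p, L) = 8 - 2*p (U(p, L) = 8 + (-2*p + 0) = 8 - 2*p)
(-122 + b(U(-5, 0), 6 - 1*4))**2 = (-122 + 5)**2 = (-117)**2 = 13689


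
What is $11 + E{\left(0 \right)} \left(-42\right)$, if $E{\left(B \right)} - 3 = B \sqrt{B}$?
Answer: $-115$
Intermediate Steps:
$E{\left(B \right)} = 3 + B^{\frac{3}{2}}$ ($E{\left(B \right)} = 3 + B \sqrt{B} = 3 + B^{\frac{3}{2}}$)
$11 + E{\left(0 \right)} \left(-42\right) = 11 + \left(3 + 0^{\frac{3}{2}}\right) \left(-42\right) = 11 + \left(3 + 0\right) \left(-42\right) = 11 + 3 \left(-42\right) = 11 - 126 = -115$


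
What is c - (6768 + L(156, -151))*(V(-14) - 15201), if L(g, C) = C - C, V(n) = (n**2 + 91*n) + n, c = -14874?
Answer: 110256150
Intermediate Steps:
V(n) = n**2 + 92*n
L(g, C) = 0
c - (6768 + L(156, -151))*(V(-14) - 15201) = -14874 - (6768 + 0)*(-14*(92 - 14) - 15201) = -14874 - 6768*(-14*78 - 15201) = -14874 - 6768*(-1092 - 15201) = -14874 - 6768*(-16293) = -14874 - 1*(-110271024) = -14874 + 110271024 = 110256150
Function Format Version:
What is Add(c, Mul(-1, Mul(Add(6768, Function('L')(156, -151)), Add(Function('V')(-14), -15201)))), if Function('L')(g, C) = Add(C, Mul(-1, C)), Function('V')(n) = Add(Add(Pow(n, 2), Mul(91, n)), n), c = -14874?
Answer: 110256150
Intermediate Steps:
Function('V')(n) = Add(Pow(n, 2), Mul(92, n))
Function('L')(g, C) = 0
Add(c, Mul(-1, Mul(Add(6768, Function('L')(156, -151)), Add(Function('V')(-14), -15201)))) = Add(-14874, Mul(-1, Mul(Add(6768, 0), Add(Mul(-14, Add(92, -14)), -15201)))) = Add(-14874, Mul(-1, Mul(6768, Add(Mul(-14, 78), -15201)))) = Add(-14874, Mul(-1, Mul(6768, Add(-1092, -15201)))) = Add(-14874, Mul(-1, Mul(6768, -16293))) = Add(-14874, Mul(-1, -110271024)) = Add(-14874, 110271024) = 110256150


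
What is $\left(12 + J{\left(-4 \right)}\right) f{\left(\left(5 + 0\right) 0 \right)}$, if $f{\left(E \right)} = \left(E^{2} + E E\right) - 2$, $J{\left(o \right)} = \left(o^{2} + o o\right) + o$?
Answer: $-80$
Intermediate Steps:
$J{\left(o \right)} = o + 2 o^{2}$ ($J{\left(o \right)} = \left(o^{2} + o^{2}\right) + o = 2 o^{2} + o = o + 2 o^{2}$)
$f{\left(E \right)} = -2 + 2 E^{2}$ ($f{\left(E \right)} = \left(E^{2} + E^{2}\right) - 2 = 2 E^{2} - 2 = -2 + 2 E^{2}$)
$\left(12 + J{\left(-4 \right)}\right) f{\left(\left(5 + 0\right) 0 \right)} = \left(12 - 4 \left(1 + 2 \left(-4\right)\right)\right) \left(-2 + 2 \left(\left(5 + 0\right) 0\right)^{2}\right) = \left(12 - 4 \left(1 - 8\right)\right) \left(-2 + 2 \left(5 \cdot 0\right)^{2}\right) = \left(12 - -28\right) \left(-2 + 2 \cdot 0^{2}\right) = \left(12 + 28\right) \left(-2 + 2 \cdot 0\right) = 40 \left(-2 + 0\right) = 40 \left(-2\right) = -80$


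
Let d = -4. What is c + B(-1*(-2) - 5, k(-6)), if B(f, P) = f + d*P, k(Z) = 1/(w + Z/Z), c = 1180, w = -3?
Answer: 1179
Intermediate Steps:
k(Z) = -½ (k(Z) = 1/(-3 + Z/Z) = 1/(-3 + 1) = 1/(-2) = -½)
B(f, P) = f - 4*P
c + B(-1*(-2) - 5, k(-6)) = 1180 + ((-1*(-2) - 5) - 4*(-½)) = 1180 + ((2 - 5) + 2) = 1180 + (-3 + 2) = 1180 - 1 = 1179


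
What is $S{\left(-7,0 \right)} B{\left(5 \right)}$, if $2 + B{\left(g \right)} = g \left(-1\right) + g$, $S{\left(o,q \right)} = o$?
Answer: $14$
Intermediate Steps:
$B{\left(g \right)} = -2$ ($B{\left(g \right)} = -2 + \left(g \left(-1\right) + g\right) = -2 + \left(- g + g\right) = -2 + 0 = -2$)
$S{\left(-7,0 \right)} B{\left(5 \right)} = \left(-7\right) \left(-2\right) = 14$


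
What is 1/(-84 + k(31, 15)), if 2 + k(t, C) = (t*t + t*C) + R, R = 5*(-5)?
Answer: 1/1315 ≈ 0.00076046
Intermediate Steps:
R = -25
k(t, C) = -27 + t² + C*t (k(t, C) = -2 + ((t*t + t*C) - 25) = -2 + ((t² + C*t) - 25) = -2 + (-25 + t² + C*t) = -27 + t² + C*t)
1/(-84 + k(31, 15)) = 1/(-84 + (-27 + 31² + 15*31)) = 1/(-84 + (-27 + 961 + 465)) = 1/(-84 + 1399) = 1/1315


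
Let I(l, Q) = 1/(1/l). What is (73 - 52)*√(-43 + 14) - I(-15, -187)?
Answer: 15 + 21*I*√29 ≈ 15.0 + 113.09*I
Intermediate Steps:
I(l, Q) = l
(73 - 52)*√(-43 + 14) - I(-15, -187) = (73 - 52)*√(-43 + 14) - 1*(-15) = 21*√(-29) + 15 = 21*(I*√29) + 15 = 21*I*√29 + 15 = 15 + 21*I*√29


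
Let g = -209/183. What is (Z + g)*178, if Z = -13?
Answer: -460664/183 ≈ -2517.3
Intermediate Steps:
g = -209/183 ≈ -1.1421
(Z + g)*178 = (-13 - 209/183)*178 = -2588/183*178 = -460664/183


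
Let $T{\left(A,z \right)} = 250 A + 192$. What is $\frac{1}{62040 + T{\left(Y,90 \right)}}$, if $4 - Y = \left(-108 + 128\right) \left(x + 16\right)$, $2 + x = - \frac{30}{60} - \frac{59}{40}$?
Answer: $\frac{1}{3107} \approx 0.00032185$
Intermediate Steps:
$x = - \frac{159}{40}$ ($x = -2 - \left(\frac{1}{2} + \frac{59}{40}\right) = -2 - \frac{79}{40} = - \frac{159}{40} \approx -3.975$)
$Y = - \frac{473}{2}$ ($Y = 4 - \left(-108 + 128\right) \left(- \frac{159}{40} + 16\right) = 4 - 20 \cdot \frac{481}{40} = 4 - \frac{481}{2} = - \frac{473}{2} \approx -236.5$)
$T{\left(A,z \right)} = 192 + 250 A$
$\frac{1}{62040 + T{\left(Y,90 \right)}} = \frac{1}{62040 + \left(192 + 250 \left(- \frac{473}{2}\right)\right)} = \frac{1}{62040 + \left(192 - 59125\right)} = \frac{1}{62040 - 58933} = \frac{1}{3107}$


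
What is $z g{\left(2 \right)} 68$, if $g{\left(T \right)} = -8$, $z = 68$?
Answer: $-36992$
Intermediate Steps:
$z g{\left(2 \right)} 68 = 68 \left(-8\right) 68 = \left(-544\right) 68 = -36992$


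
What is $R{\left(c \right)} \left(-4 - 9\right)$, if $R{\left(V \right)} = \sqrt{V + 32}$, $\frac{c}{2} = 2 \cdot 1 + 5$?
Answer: $- 13 \sqrt{46} \approx -88.17$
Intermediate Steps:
$c = 14$ ($c = 2 \left(2 \cdot 1 + 5\right) = 2 \left(2 + 5\right) = 2 \cdot 7 = 14$)
$R{\left(V \right)} = \sqrt{32 + V}$
$R{\left(c \right)} \left(-4 - 9\right) = \sqrt{32 + 14} \left(-4 - 9\right) = \sqrt{46} \left(-13\right) = - 13 \sqrt{46}$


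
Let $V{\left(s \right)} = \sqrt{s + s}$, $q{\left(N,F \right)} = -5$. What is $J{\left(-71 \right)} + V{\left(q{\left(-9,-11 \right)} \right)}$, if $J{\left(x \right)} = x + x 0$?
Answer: $-71 + i \sqrt{10} \approx -71.0 + 3.1623 i$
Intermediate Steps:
$V{\left(s \right)} = \sqrt{2} \sqrt{s}$ ($V{\left(s \right)} = \sqrt{2 s} = \sqrt{2} \sqrt{s}$)
$J{\left(x \right)} = x$ ($J{\left(x \right)} = x + 0 = x$)
$J{\left(-71 \right)} + V{\left(q{\left(-9,-11 \right)} \right)} = -71 + \sqrt{2} \sqrt{-5} = -71 + \sqrt{2} i \sqrt{5} = -71 + i \sqrt{10}$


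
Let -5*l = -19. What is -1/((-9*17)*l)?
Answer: 5/2907 ≈ 0.0017200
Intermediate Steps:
l = 19/5 (l = -1/5*(-19) = 19/5 ≈ 3.8000)
-1/((-9*17)*l) = -1/(-9*17*(19/5)) = -1/((-153*19/5)) = -1/(-2907/5) = -1*(-5/2907) = 5/2907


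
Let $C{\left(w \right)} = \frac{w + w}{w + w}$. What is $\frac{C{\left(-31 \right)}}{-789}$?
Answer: $- \frac{1}{789} \approx -0.0012674$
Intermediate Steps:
$C{\left(w \right)} = 1$ ($C{\left(w \right)} = \frac{2 w}{2 w} = 2 w \frac{1}{2 w} = 1$)
$\frac{C{\left(-31 \right)}}{-789} = 1 \frac{1}{-789} = 1 \left(- \frac{1}{789}\right) = - \frac{1}{789}$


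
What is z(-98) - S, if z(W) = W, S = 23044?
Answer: -23142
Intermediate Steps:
z(-98) - S = -98 - 1*23044 = -98 - 23044 = -23142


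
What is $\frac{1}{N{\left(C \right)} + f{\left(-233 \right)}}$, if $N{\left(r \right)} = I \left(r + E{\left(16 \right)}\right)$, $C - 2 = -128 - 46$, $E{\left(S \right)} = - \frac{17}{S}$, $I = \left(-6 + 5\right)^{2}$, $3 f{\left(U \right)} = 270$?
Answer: $- \frac{16}{1329} \approx -0.012039$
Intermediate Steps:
$f{\left(U \right)} = 90$ ($f{\left(U \right)} = \frac{1}{3} \cdot 270 = 90$)
$I = 1$ ($I = \left(-1\right)^{2} = 1$)
$C = -172$ ($C = 2 - 174 = -172$)
$N{\left(r \right)} = - \frac{17}{16} + r$ ($N{\left(r \right)} = 1 \left(r - \frac{17}{16}\right) = 1 \left(- \frac{17}{16} + r\right) = - \frac{17}{16} + r$)
$\frac{1}{N{\left(C \right)} + f{\left(-233 \right)}} = \frac{1}{\left(- \frac{17}{16} - 172\right) + 90} = \frac{1}{- \frac{2769}{16} + 90} = \frac{1}{- \frac{1329}{16}} = - \frac{16}{1329}$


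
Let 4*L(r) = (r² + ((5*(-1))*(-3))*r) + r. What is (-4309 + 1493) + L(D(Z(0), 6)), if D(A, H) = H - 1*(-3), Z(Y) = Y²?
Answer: -11039/4 ≈ -2759.8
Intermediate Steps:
D(A, H) = 3 + H (D(A, H) = H + 3 = 3 + H)
L(r) = 4*r + r²/4 (L(r) = ((r² + ((5*(-1))*(-3))*r) + r)/4 = ((r² + (-5*(-3))*r) + r)/4 = ((r² + 15*r) + r)/4 = (r² + 16*r)/4 = 4*r + r²/4)
(-4309 + 1493) + L(D(Z(0), 6)) = (-4309 + 1493) + (3 + 6)*(16 + (3 + 6))/4 = -2816 + (¼)*9*(16 + 9) = -2816 + (¼)*9*25 = -2816 + 225/4 = -11039/4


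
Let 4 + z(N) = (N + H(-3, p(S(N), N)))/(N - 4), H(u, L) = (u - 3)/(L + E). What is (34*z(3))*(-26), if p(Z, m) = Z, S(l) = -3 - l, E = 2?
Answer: 7514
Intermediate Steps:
H(u, L) = (-3 + u)/(2 + L) (H(u, L) = (u - 3)/(L + 2) = (-3 + u)/(2 + L))
z(N) = -4 + (N - 6/(-1 - N))/(-4 + N) (z(N) = -4 + (N + (-3 - 3)/(2 + (-3 - N)))/(N - 4) = -4 + (N - 6/(-1 - N))/(-4 + N))
(34*z(3))*(-26) = (34*((22 - 3*3² + 13*3)/(-4 + 3² - 3*3)))*(-26) = (34*((22 - 3*9 + 39)/(-4 + 9 - 9)))*(-26) = (34*((22 - 27 + 39)/(-4)))*(-26) = (34*(-¼*34))*(-26) = (34*(-17/2))*(-26) = -289*(-26) = 7514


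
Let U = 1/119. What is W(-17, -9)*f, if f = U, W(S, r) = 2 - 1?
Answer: 1/119 ≈ 0.0084034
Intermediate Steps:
W(S, r) = 1
U = 1/119 ≈ 0.0084034
f = 1/119 ≈ 0.0084034
W(-17, -9)*f = 1*(1/119) = 1/119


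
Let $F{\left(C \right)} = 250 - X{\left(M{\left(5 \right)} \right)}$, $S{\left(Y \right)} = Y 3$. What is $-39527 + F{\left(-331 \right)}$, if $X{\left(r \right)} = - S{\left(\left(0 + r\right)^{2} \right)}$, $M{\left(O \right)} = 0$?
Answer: $-39277$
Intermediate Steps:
$S{\left(Y \right)} = 3 Y$
$X{\left(r \right)} = - 3 r^{2}$ ($X{\left(r \right)} = - 3 \left(0 + r\right)^{2} = - 3 r^{2}$)
$F{\left(C \right)} = 250$ ($F{\left(C \right)} = 250 - - 3 \cdot 0^{2} = 250 - \left(-3\right) 0 = 250 - 0 = 250 + 0 = 250$)
$-39527 + F{\left(-331 \right)} = -39527 + 250 = -39277$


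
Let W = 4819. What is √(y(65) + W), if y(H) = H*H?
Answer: 2*√2261 ≈ 95.100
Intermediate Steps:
y(H) = H²
√(y(65) + W) = √(65² + 4819) = √(4225 + 4819) = √9044 = 2*√2261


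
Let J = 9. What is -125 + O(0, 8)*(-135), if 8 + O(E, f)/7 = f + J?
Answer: -8630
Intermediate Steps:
O(E, f) = 7 + 7*f (O(E, f) = -56 + 7*(f + 9) = -56 + 7*(9 + f) = -56 + (63 + 7*f) = 7 + 7*f)
-125 + O(0, 8)*(-135) = -125 + (7 + 7*8)*(-135) = -125 + (7 + 56)*(-135) = -125 + 63*(-135) = -125 - 8505 = -8630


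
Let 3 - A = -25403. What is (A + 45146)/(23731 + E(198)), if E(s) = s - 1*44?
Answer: 70552/23885 ≈ 2.9538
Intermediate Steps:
E(s) = -44 + s (E(s) = s - 44 = -44 + s)
A = 25406 (A = 3 - 1*(-25403) = 3 + 25403 = 25406)
(A + 45146)/(23731 + E(198)) = (25406 + 45146)/(23731 + (-44 + 198)) = 70552/(23731 + 154) = 70552/23885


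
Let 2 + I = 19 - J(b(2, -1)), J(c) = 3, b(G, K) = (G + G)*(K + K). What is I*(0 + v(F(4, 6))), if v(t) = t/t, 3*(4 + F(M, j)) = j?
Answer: 14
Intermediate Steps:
b(G, K) = 4*G*K (b(G, K) = (2*G)*(2*K) = 4*G*K)
F(M, j) = -4 + j/3
I = 14 (I = -2 + (19 - 1*3) = -2 + (19 - 3) = -2 + 16 = 14)
v(t) = 1
I*(0 + v(F(4, 6))) = 14*(0 + 1) = 14*1 = 14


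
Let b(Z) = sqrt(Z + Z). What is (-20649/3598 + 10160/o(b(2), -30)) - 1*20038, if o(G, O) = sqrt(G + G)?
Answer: -53839533/3598 ≈ -14964.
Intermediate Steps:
b(Z) = sqrt(2)*sqrt(Z) (b(Z) = sqrt(2*Z) = sqrt(2)*sqrt(Z))
o(G, O) = sqrt(2)*sqrt(G) (o(G, O) = sqrt(2*G) = sqrt(2)*sqrt(G))
(-20649/3598 + 10160/o(b(2), -30)) - 1*20038 = (-20649/3598 + 10160/((sqrt(2)*sqrt(sqrt(2)*sqrt(2))))) - 1*20038 = (-20649*1/3598 + 10160/((sqrt(2)*sqrt(2)))) - 20038 = (-20649/3598 + 10160/2) - 20038 = (-20649/3598 + 10160*(1/2)) - 20038 = (-20649/3598 + 5080) - 20038 = 18257191/3598 - 20038 = -53839533/3598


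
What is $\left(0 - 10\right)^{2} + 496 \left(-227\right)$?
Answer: $-112492$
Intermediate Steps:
$\left(0 - 10\right)^{2} + 496 \left(-227\right) = \left(-10\right)^{2} - 112592 = 100 - 112592 = -112492$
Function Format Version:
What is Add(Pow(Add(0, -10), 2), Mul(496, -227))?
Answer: -112492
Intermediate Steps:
Add(Pow(Add(0, -10), 2), Mul(496, -227)) = Add(Pow(-10, 2), -112592) = Add(100, -112592) = -112492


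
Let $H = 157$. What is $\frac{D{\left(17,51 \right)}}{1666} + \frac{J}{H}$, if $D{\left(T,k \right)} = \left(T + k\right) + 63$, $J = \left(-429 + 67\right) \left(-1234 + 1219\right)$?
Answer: $\frac{9066947}{261562} \approx 34.665$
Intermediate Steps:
$J = 5430$ ($J = \left(-362\right) \left(-15\right) = 5430$)
$D{\left(T,k \right)} = 63 + T + k$
$\frac{D{\left(17,51 \right)}}{1666} + \frac{J}{H} = \frac{63 + 17 + 51}{1666} + \frac{5430}{157} = 131 \cdot \frac{1}{1666} + 5430 \cdot \frac{1}{157} = \frac{131}{1666} + \frac{5430}{157} = \frac{9066947}{261562}$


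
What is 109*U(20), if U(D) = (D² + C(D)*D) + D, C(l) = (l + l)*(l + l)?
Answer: 3533780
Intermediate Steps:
C(l) = 4*l² (C(l) = (2*l)*(2*l) = 4*l²)
U(D) = D + D² + 4*D³ (U(D) = (D² + (4*D²)*D) + D = (D² + 4*D³) + D = D + D² + 4*D³)
109*U(20) = 109*(20*(1 + 20 + 4*20²)) = 109*(20*(1 + 20 + 4*400)) = 109*(20*(1 + 20 + 1600)) = 109*(20*1621) = 109*32420 = 3533780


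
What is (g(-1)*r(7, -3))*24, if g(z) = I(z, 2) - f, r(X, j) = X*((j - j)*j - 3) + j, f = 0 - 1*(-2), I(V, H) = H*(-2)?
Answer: 3456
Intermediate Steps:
I(V, H) = -2*H
f = 2 (f = 0 + 2 = 2)
r(X, j) = j - 3*X (r(X, j) = X*(0*j - 3) + j = X*(0 - 3) + j = X*(-3) + j = -3*X + j = j - 3*X)
g(z) = -6 (g(z) = -2*2 - 1*2 = -4 - 2 = -6)
(g(-1)*r(7, -3))*24 = -6*(-3 - 3*7)*24 = -6*(-3 - 21)*24 = -6*(-24)*24 = 144*24 = 3456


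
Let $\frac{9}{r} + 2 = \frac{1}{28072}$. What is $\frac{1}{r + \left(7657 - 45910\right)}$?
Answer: $- \frac{56143}{2147890827} \approx -2.6139 \cdot 10^{-5}$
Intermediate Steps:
$r = - \frac{252648}{56143}$ ($r = \frac{9}{-2 + \frac{1}{28072}} = \frac{9}{- \frac{56143}{28072}} = 9 \left(- \frac{28072}{56143}\right) = - \frac{252648}{56143} \approx -4.5001$)
$\frac{1}{r + \left(7657 - 45910\right)} = \frac{1}{- \frac{252648}{56143} + \left(7657 - 45910\right)} = \frac{1}{- \frac{252648}{56143} - 38253} = \frac{1}{- \frac{2147890827}{56143}} = - \frac{56143}{2147890827}$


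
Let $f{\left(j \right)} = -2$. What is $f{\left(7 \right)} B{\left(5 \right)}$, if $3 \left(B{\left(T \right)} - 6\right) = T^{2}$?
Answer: $- \frac{86}{3} \approx -28.667$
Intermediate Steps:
$B{\left(T \right)} = 6 + \frac{T^{2}}{3}$
$f{\left(7 \right)} B{\left(5 \right)} = - 2 \left(6 + \frac{5^{2}}{3}\right) = - 2 \left(6 + \frac{1}{3} \cdot 25\right) = - 2 \left(6 + \frac{25}{3}\right) = \left(-2\right) \frac{43}{3} = - \frac{86}{3}$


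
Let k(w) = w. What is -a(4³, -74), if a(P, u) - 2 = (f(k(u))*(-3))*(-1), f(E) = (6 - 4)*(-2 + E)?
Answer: 454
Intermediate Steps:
f(E) = -4 + 2*E (f(E) = 2*(-2 + E) = -4 + 2*E)
a(P, u) = -10 + 6*u (a(P, u) = 2 + ((-4 + 2*u)*(-3))*(-1) = 2 + (12 - 6*u)*(-1) = 2 + (-12 + 6*u) = -10 + 6*u)
-a(4³, -74) = -(-10 + 6*(-74)) = -(-10 - 444) = -1*(-454) = 454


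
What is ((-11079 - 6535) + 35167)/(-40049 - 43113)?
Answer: -17553/83162 ≈ -0.21107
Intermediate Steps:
((-11079 - 6535) + 35167)/(-40049 - 43113) = (-17614 + 35167)/(-83162) = 17553*(-1/83162) = -17553/83162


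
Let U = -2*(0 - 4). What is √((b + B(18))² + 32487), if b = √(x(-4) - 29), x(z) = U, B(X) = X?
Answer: √(32790 + 36*I*√21) ≈ 181.08 + 0.4555*I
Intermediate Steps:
U = 8 (U = -2*(-4) = 8)
x(z) = 8
b = I*√21 (b = √(8 - 29) = √(-21) = I*√21 ≈ 4.5826*I)
√((b + B(18))² + 32487) = √((I*√21 + 18)² + 32487) = √((18 + I*√21)² + 32487) = √(32487 + (18 + I*√21)²)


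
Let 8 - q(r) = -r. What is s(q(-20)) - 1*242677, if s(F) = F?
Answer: -242689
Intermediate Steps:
q(r) = 8 + r (q(r) = 8 - (-1)*r = 8 + r)
s(q(-20)) - 1*242677 = (8 - 20) - 1*242677 = -12 - 242677 = -242689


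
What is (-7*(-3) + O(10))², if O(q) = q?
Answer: 961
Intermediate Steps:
(-7*(-3) + O(10))² = (-7*(-3) + 10)² = (21 + 10)² = 31² = 961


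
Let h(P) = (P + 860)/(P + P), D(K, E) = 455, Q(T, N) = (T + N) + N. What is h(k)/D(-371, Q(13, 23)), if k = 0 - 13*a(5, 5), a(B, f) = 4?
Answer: -101/5915 ≈ -0.017075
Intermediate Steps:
Q(T, N) = T + 2*N (Q(T, N) = (N + T) + N = T + 2*N)
k = -52 (k = 0 - 13*4 = 0 - 52 = -52)
h(P) = (860 + P)/(2*P) (h(P) = (860 + P)/((2*P)) = (860 + P)*(1/(2*P)) = (860 + P)/(2*P))
h(k)/D(-371, Q(13, 23)) = ((½)*(860 - 52)/(-52))/455 = ((½)*(-1/52)*808)*(1/455) = -101/13*1/455 = -101/5915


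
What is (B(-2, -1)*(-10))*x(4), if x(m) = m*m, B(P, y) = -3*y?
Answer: -480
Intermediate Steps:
x(m) = m**2
(B(-2, -1)*(-10))*x(4) = (-3*(-1)*(-10))*4**2 = (3*(-10))*16 = -30*16 = -480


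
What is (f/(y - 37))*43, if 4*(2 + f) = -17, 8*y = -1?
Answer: 2150/297 ≈ 7.2391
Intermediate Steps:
y = -⅛ (y = (⅛)*(-1) = -⅛ ≈ -0.12500)
f = -25/4 (f = -2 + (¼)*(-17) = -2 - 17/4 = -25/4 ≈ -6.2500)
(f/(y - 37))*43 = (-25/4/(-⅛ - 37))*43 = (-25/4/(-297/8))*43 = -8/297*(-25/4)*43 = (50/297)*43 = 2150/297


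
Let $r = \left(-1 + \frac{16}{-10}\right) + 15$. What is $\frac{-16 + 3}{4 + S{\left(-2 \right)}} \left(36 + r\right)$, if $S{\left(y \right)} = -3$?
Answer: $- \frac{3146}{5} \approx -629.2$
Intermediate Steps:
$r = \frac{62}{5}$ ($r = \left(-1 + 16 \left(- \frac{1}{10}\right)\right) + 15 = \left(-1 - \frac{8}{5}\right) + 15 = - \frac{13}{5} + 15 = \frac{62}{5} \approx 12.4$)
$\frac{-16 + 3}{4 + S{\left(-2 \right)}} \left(36 + r\right) = \frac{-16 + 3}{4 - 3} \left(36 + \frac{62}{5}\right) = - \frac{13}{1} \cdot \frac{242}{5} = \left(-13\right) 1 \cdot \frac{242}{5} = \left(-13\right) \frac{242}{5} = - \frac{3146}{5}$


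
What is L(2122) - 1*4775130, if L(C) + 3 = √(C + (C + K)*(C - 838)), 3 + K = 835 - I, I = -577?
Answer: -4775133 + √4535926 ≈ -4.7730e+6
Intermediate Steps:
K = 1409 (K = -3 + (835 - 1*(-577)) = -3 + (835 + 577) = -3 + 1412 = 1409)
L(C) = -3 + √(C + (-838 + C)*(1409 + C)) (L(C) = -3 + √(C + (C + 1409)*(C - 838)) = -3 + √(C + (1409 + C)*(-838 + C)) = -3 + √(C + (-838 + C)*(1409 + C)))
L(2122) - 1*4775130 = (-3 + √(-1180742 + 2122² + 572*2122)) - 1*4775130 = (-3 + √(-1180742 + 4502884 + 1213784)) - 4775130 = (-3 + √4535926) - 4775130 = -4775133 + √4535926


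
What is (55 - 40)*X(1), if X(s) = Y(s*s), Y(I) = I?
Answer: 15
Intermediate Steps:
X(s) = s² (X(s) = s*s = s²)
(55 - 40)*X(1) = (55 - 40)*1² = 15*1 = 15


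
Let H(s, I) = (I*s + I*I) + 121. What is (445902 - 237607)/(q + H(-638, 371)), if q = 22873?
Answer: -208295/76063 ≈ -2.7385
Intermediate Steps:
H(s, I) = 121 + I**2 + I*s (H(s, I) = (I*s + I**2) + 121 = (I**2 + I*s) + 121 = 121 + I**2 + I*s)
(445902 - 237607)/(q + H(-638, 371)) = (445902 - 237607)/(22873 + (121 + 371**2 + 371*(-638))) = 208295/(22873 + (121 + 137641 - 236698)) = 208295/(22873 - 98936) = 208295/(-76063) = 208295*(-1/76063) = -208295/76063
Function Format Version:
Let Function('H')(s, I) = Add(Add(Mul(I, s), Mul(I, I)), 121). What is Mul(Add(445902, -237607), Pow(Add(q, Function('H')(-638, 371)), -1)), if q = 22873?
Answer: Rational(-208295, 76063) ≈ -2.7385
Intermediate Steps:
Function('H')(s, I) = Add(121, Pow(I, 2), Mul(I, s)) (Function('H')(s, I) = Add(Add(Mul(I, s), Pow(I, 2)), 121) = Add(Add(Pow(I, 2), Mul(I, s)), 121) = Add(121, Pow(I, 2), Mul(I, s)))
Mul(Add(445902, -237607), Pow(Add(q, Function('H')(-638, 371)), -1)) = Mul(Add(445902, -237607), Pow(Add(22873, Add(121, Pow(371, 2), Mul(371, -638))), -1)) = Mul(208295, Pow(Add(22873, Add(121, 137641, -236698)), -1)) = Mul(208295, Pow(Add(22873, -98936), -1)) = Mul(208295, Pow(-76063, -1)) = Mul(208295, Rational(-1, 76063)) = Rational(-208295, 76063)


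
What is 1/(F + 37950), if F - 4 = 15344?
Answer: 1/53298 ≈ 1.8762e-5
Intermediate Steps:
F = 15348 (F = 4 + 15344 = 15348)
1/(F + 37950) = 1/(15348 + 37950) = 1/53298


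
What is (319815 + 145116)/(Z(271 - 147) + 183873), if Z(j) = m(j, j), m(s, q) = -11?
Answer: 464931/183862 ≈ 2.5287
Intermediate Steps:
Z(j) = -11
(319815 + 145116)/(Z(271 - 147) + 183873) = (319815 + 145116)/(-11 + 183873) = 464931/183862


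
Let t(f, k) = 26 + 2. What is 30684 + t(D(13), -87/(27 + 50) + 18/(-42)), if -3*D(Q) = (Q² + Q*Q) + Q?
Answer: 30712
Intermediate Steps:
D(Q) = -2*Q²/3 - Q/3 (D(Q) = -((Q² + Q*Q) + Q)/3 = -((Q² + Q²) + Q)/3 = -(2*Q² + Q)/3 = -(Q + 2*Q²)/3 = -2*Q²/3 - Q/3)
t(f, k) = 28
30684 + t(D(13), -87/(27 + 50) + 18/(-42)) = 30684 + 28 = 30712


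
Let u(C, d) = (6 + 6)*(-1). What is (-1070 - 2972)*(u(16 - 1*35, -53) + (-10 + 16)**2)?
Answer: -97008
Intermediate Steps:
u(C, d) = -12 (u(C, d) = 12*(-1) = -12)
(-1070 - 2972)*(u(16 - 1*35, -53) + (-10 + 16)**2) = (-1070 - 2972)*(-12 + (-10 + 16)**2) = -4042*(-12 + 6**2) = -4042*(-12 + 36) = -4042*24 = -97008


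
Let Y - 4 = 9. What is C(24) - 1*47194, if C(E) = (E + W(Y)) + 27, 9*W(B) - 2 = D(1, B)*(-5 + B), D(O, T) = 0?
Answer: -424285/9 ≈ -47143.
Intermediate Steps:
Y = 13 (Y = 4 + 9 = 13)
W(B) = 2/9 (W(B) = 2/9 + (0*(-5 + B))/9 = 2/9 + (⅑)*0 = 2/9 + 0 = 2/9)
C(E) = 245/9 + E (C(E) = (E + 2/9) + 27 = (2/9 + E) + 27 = 245/9 + E)
C(24) - 1*47194 = (245/9 + 24) - 1*47194 = 461/9 - 47194 = -424285/9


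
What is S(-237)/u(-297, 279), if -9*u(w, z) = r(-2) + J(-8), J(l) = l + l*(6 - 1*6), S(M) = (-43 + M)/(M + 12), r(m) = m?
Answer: 28/25 ≈ 1.1200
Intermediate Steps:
S(M) = (-43 + M)/(12 + M)
J(l) = l (J(l) = l + l*(6 - 6) = l + l*0 = l + 0 = l)
u(w, z) = 10/9 (u(w, z) = -(-2 - 8)/9 = -⅑*(-10) = 10/9)
S(-237)/u(-297, 279) = ((-43 - 237)/(12 - 237))/(10/9) = (-280/(-225))*(9/10) = -1/225*(-280)*(9/10) = (56/45)*(9/10) = 28/25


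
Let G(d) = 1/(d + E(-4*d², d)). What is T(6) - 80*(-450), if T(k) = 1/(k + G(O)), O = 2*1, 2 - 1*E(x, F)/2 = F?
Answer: 468002/13 ≈ 36000.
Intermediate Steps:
E(x, F) = 4 - 2*F
O = 2
G(d) = 1/(4 - d) (G(d) = 1/(d + (4 - 2*d)) = 1/(4 - d))
T(k) = 1/(½ + k) (T(k) = 1/(k + 1/(4 - 1*2)) = 1/(k + 1/(4 - 2)) = 1/(k + 1/2) = 1/(k + ½) = 1/(½ + k))
T(6) - 80*(-450) = 2/(1 + 2*6) - 80*(-450) = 2/(1 + 12) + 36000 = 2/13 + 36000 = 468002/13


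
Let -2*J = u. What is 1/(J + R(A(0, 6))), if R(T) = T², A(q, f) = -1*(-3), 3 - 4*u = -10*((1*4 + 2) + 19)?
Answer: -8/181 ≈ -0.044199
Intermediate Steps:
u = 253/4 (u = ¾ - (-5)*((1*4 + 2) + 19)/2 = ¾ - (-5)*((4 + 2) + 19)/2 = ¾ - (-5)*(6 + 19)/2 = ¾ - (-5)*25/2 = ¾ - ¼*(-250) = ¾ + 125/2 = 253/4 ≈ 63.250)
A(q, f) = 3
J = -253/8 (J = -½*253/4 = -253/8 ≈ -31.625)
1/(J + R(A(0, 6))) = 1/(-253/8 + 3²) = 1/(-253/8 + 9) = 1/(-181/8) = -8/181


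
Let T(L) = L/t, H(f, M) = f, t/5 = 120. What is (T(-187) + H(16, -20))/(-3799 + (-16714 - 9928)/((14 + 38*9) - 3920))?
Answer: -254151/61422700 ≈ -0.0041377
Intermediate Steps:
t = 600 (t = 5*120 = 600)
T(L) = L/600
(T(-187) + H(16, -20))/(-3799 + (-16714 - 9928)/((14 + 38*9) - 3920)) = ((1/600)*(-187) + 16)/(-3799 + (-16714 - 9928)/((14 + 38*9) - 3920)) = (-187/600 + 16)/(-3799 - 26642/((14 + 342) - 3920)) = 9413/(600*(-3799 - 26642/(356 - 3920))) = 9413/(600*(-3799 - 26642/(-3564))) = 9413/(600*(-3799 - 26642*(-1/3564))) = 9413/(600*(-3799 + 1211/162)) = 9413/(600*(-614227/162)) = (9413/600)*(-162/614227) = -254151/61422700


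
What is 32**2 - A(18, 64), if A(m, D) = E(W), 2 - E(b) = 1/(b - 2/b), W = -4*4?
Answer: 129786/127 ≈ 1021.9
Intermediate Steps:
W = -16
E(b) = 2 - 1/(b - 2/b)
A(m, D) = 262/127 (A(m, D) = (-4 - 1*(-16) + 2*(-16)**2)/(-2 + (-16)**2) = (-4 + 16 + 2*256)/(-2 + 256) = (-4 + 16 + 512)/254 = (1/254)*524 = 262/127)
32**2 - A(18, 64) = 32**2 - 1*262/127 = 1024 - 262/127 = 129786/127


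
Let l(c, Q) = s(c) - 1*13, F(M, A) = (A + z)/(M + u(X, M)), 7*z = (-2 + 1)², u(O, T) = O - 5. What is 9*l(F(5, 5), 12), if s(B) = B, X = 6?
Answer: -765/7 ≈ -109.29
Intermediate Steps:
u(O, T) = -5 + O
z = ⅐ (z = (-2 + 1)²/7 = (⅐)*(-1)² = (⅐)*1 = ⅐ ≈ 0.14286)
F(M, A) = (⅐ + A)/(1 + M) (F(M, A) = (A + ⅐)/(M + (-5 + 6)) = (⅐ + A)/(M + 1) = (⅐ + A)/(1 + M))
l(c, Q) = -13 + c (l(c, Q) = c - 1*13 = c - 13 = -13 + c)
9*l(F(5, 5), 12) = 9*(-13 + (⅐ + 5)/(1 + 5)) = 9*(-13 + (36/7)/6) = 9*(-13 + (⅙)*(36/7)) = 9*(-13 + 6/7) = 9*(-85/7) = -765/7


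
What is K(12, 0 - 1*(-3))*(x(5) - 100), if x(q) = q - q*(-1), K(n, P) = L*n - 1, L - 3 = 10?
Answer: -13950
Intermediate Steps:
L = 13 (L = 3 + 10 = 13)
K(n, P) = -1 + 13*n (K(n, P) = 13*n - 1 = -1 + 13*n)
x(q) = 2*q (x(q) = q - (-1)*q = q + q = 2*q)
K(12, 0 - 1*(-3))*(x(5) - 100) = (-1 + 13*12)*(2*5 - 100) = (-1 + 156)*(10 - 100) = 155*(-90) = -13950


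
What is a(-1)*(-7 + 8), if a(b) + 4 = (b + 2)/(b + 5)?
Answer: -15/4 ≈ -3.7500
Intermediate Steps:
a(b) = -4 + (2 + b)/(5 + b) (a(b) = -4 + (b + 2)/(b + 5) = -4 + (2 + b)/(5 + b))
a(-1)*(-7 + 8) = (3*(-6 - 1*(-1))/(5 - 1))*(-7 + 8) = (3*(-6 + 1)/4)*1 = (3*(1/4)*(-5))*1 = -15/4*1 = -15/4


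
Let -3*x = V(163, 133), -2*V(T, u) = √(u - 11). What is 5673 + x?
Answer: 5673 + √122/6 ≈ 5674.8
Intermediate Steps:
V(T, u) = -√(-11 + u)/2 (V(T, u) = -√(u - 11)/2 = -√(-11 + u)/2)
x = √122/6 (x = -(-1)*√(-11 + 133)/6 = -(-1)*√122/6 = √122/6 ≈ 1.8409)
5673 + x = 5673 + √122/6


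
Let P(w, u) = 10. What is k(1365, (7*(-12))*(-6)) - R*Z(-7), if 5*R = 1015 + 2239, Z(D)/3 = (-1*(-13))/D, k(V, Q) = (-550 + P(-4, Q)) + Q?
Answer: 125646/35 ≈ 3589.9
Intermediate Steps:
k(V, Q) = -540 + Q (k(V, Q) = (-550 + 10) + Q = -540 + Q)
Z(D) = 39/D (Z(D) = 3*((-1*(-13))/D) = 3*(13/D) = 39/D)
R = 3254/5 (R = (1015 + 2239)/5 = (1/5)*3254 = 3254/5 ≈ 650.80)
k(1365, (7*(-12))*(-6)) - R*Z(-7) = (-540 + (7*(-12))*(-6)) - 3254*39/(-7)/5 = (-540 - 84*(-6)) - 3254*39*(-1/7)/5 = (-540 + 504) - 3254*(-39)/(5*7) = -36 - 1*(-126906/35) = -36 + 126906/35 = 125646/35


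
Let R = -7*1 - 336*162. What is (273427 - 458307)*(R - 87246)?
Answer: 26194722800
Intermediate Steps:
R = -54439 (R = -7 - 54432 = -54439)
(273427 - 458307)*(R - 87246) = (273427 - 458307)*(-54439 - 87246) = -184880*(-141685) = 26194722800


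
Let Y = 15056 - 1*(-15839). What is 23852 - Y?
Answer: -7043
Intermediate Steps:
Y = 30895 (Y = 15056 + 15839 = 30895)
23852 - Y = 23852 - 1*30895 = 23852 - 30895 = -7043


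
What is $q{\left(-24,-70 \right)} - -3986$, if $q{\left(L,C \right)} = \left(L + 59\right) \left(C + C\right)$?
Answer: $-914$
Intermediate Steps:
$q{\left(L,C \right)} = 2 C \left(59 + L\right)$ ($q{\left(L,C \right)} = \left(59 + L\right) 2 C = 2 C \left(59 + L\right)$)
$q{\left(-24,-70 \right)} - -3986 = 2 \left(-70\right) \left(59 - 24\right) - -3986 = 2 \left(-70\right) 35 + 3986 = -4900 + 3986 = -914$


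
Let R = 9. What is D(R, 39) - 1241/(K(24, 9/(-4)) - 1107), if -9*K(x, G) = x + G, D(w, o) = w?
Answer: 134709/13313 ≈ 10.119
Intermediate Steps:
K(x, G) = -G/9 - x/9 (K(x, G) = -(x + G)/9 = -(G + x)/9 = -G/9 - x/9)
D(R, 39) - 1241/(K(24, 9/(-4)) - 1107) = 9 - 1241/((-1/(-4) - 1/9*24) - 1107) = 9 - 1241/((-(-1)/4 - 8/3) - 1107) = 9 - 1241/((-1/9*(-9/4) - 8/3) - 1107) = 9 - 1241/((1/4 - 8/3) - 1107) = 9 - 1241/(-29/12 - 1107) = 9 - 1241/(-13313/12) = 9 - 12/13313*(-1241) = 9 + 14892/13313 = 134709/13313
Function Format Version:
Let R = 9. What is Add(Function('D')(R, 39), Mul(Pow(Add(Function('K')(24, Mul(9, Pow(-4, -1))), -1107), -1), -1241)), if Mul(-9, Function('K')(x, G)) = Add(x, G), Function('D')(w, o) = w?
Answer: Rational(134709, 13313) ≈ 10.119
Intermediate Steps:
Function('K')(x, G) = Add(Mul(Rational(-1, 9), G), Mul(Rational(-1, 9), x)) (Function('K')(x, G) = Mul(Rational(-1, 9), Add(x, G)) = Mul(Rational(-1, 9), Add(G, x)) = Add(Mul(Rational(-1, 9), G), Mul(Rational(-1, 9), x)))
Add(Function('D')(R, 39), Mul(Pow(Add(Function('K')(24, Mul(9, Pow(-4, -1))), -1107), -1), -1241)) = Add(9, Mul(Pow(Add(Add(Mul(Rational(-1, 9), Mul(9, Pow(-4, -1))), Mul(Rational(-1, 9), 24)), -1107), -1), -1241)) = Add(9, Mul(Pow(Add(Add(Mul(Rational(-1, 9), Mul(9, Rational(-1, 4))), Rational(-8, 3)), -1107), -1), -1241)) = Add(9, Mul(Pow(Add(Add(Mul(Rational(-1, 9), Rational(-9, 4)), Rational(-8, 3)), -1107), -1), -1241)) = Add(9, Mul(Pow(Add(Add(Rational(1, 4), Rational(-8, 3)), -1107), -1), -1241)) = Add(9, Mul(Pow(Add(Rational(-29, 12), -1107), -1), -1241)) = Add(9, Mul(Pow(Rational(-13313, 12), -1), -1241)) = Add(9, Mul(Rational(-12, 13313), -1241)) = Add(9, Rational(14892, 13313)) = Rational(134709, 13313)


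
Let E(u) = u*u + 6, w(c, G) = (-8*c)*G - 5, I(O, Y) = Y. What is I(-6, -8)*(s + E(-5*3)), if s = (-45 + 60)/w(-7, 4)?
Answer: -134944/73 ≈ -1848.5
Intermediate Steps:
w(c, G) = -5 - 8*G*c (w(c, G) = -8*G*c - 5 = -5 - 8*G*c)
E(u) = 6 + u**2 (E(u) = u**2 + 6 = 6 + u**2)
s = 5/73 (s = (-45 + 60)/(-5 - 8*4*(-7)) = 15/(-5 + 224) = 15/219 = 15*(1/219) = 5/73 ≈ 0.068493)
I(-6, -8)*(s + E(-5*3)) = -8*(5/73 + (6 + (-5*3)**2)) = -8*(5/73 + (6 + (-15)**2)) = -8*(5/73 + (6 + 225)) = -8*(5/73 + 231) = -8*16868/73 = -134944/73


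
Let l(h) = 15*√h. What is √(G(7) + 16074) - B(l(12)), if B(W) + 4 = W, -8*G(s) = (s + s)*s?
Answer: 4 + √64247/2 - 30*√3 ≈ 78.773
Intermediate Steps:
G(s) = -s²/4 (G(s) = -(s + s)*s/8 = -2*s*s/8 = -s²/4)
B(W) = -4 + W
√(G(7) + 16074) - B(l(12)) = √(-¼*7² + 16074) - (-4 + 15*√12) = √(-¼*49 + 16074) - (-4 + 15*(2*√3)) = √(-49/4 + 16074) - (-4 + 30*√3) = √(64247/4) + (4 - 30*√3) = √64247/2 + (4 - 30*√3) = 4 + √64247/2 - 30*√3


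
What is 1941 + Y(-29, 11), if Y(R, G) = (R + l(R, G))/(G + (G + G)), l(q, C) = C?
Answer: 21345/11 ≈ 1940.5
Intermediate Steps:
Y(R, G) = (G + R)/(3*G) (Y(R, G) = (R + G)/(G + (G + G)) = (G + R)/(G + 2*G) = (G + R)/((3*G)) = (G + R)*(1/(3*G)) = (G + R)/(3*G))
1941 + Y(-29, 11) = 1941 + (1/3)*(11 - 29)/11 = 1941 + (1/3)*(1/11)*(-18) = 1941 - 6/11 = 21345/11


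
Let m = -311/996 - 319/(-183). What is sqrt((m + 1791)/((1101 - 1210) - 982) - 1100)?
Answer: I*sqrt(134451668749052563)/11047466 ≈ 33.191*I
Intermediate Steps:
m = 28979/20252 (m = -311*1/996 - 319*(-1/183) = -311/996 + 319/183 = 28979/20252 ≈ 1.4309)
sqrt((m + 1791)/((1101 - 1210) - 982) - 1100) = sqrt((28979/20252 + 1791)/((1101 - 1210) - 982) - 1100) = sqrt(36300311/(20252*(-109 - 982)) - 1100) = sqrt((36300311/20252)/(-1091) - 1100) = sqrt((36300311/20252)*(-1/1091) - 1100) = sqrt(-36300311/22094932 - 1100) = sqrt(-24340725511/22094932) = I*sqrt(134451668749052563)/11047466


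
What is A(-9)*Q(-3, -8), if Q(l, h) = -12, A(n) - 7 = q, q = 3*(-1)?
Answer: -48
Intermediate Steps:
q = -3
A(n) = 4 (A(n) = 7 - 3 = 4)
A(-9)*Q(-3, -8) = 4*(-12) = -48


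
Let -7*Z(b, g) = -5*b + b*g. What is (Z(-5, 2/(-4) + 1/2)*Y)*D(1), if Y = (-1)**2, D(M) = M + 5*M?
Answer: -150/7 ≈ -21.429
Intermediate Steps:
D(M) = 6*M
Y = 1
Z(b, g) = 5*b/7 - b*g/7 (Z(b, g) = -(-5*b + b*g)/7 = 5*b/7 - b*g/7)
(Z(-5, 2/(-4) + 1/2)*Y)*D(1) = (((1/7)*(-5)*(5 - (2/(-4) + 1/2)))*1)*(6*1) = (((1/7)*(-5)*(5 - (2*(-1/4) + 1*(1/2))))*1)*6 = (((1/7)*(-5)*(5 - (-1/2 + 1/2)))*1)*6 = (((1/7)*(-5)*(5 - 1*0))*1)*6 = (((1/7)*(-5)*(5 + 0))*1)*6 = (((1/7)*(-5)*5)*1)*6 = -25/7*1*6 = -25/7*6 = -150/7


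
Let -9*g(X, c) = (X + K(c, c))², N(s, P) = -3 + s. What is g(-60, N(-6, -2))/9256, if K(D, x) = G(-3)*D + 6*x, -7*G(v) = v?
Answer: -75625/453544 ≈ -0.16674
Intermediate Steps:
G(v) = -v/7
K(D, x) = 6*x + 3*D/7 (K(D, x) = (-⅐*(-3))*D + 6*x = 3*D/7 + 6*x = 6*x + 3*D/7)
g(X, c) = -(X + 45*c/7)²/9 (g(X, c) = -(X + (6*c + 3*c/7))²/9 = -(X + 45*c/7)²/9)
g(-60, N(-6, -2))/9256 = -(7*(-60) + 45*(-3 - 6))²/441/9256 = -(-420 + 45*(-9))²/441*(1/9256) = -(-420 - 405)²/441*(1/9256) = -1/441*(-825)²*(1/9256) = -1/441*680625*(1/9256) = -75625/49*1/9256 = -75625/453544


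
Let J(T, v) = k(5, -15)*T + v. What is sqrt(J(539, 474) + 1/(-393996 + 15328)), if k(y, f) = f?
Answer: I*sqrt(272834284119383)/189334 ≈ 87.241*I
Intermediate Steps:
J(T, v) = v - 15*T (J(T, v) = -15*T + v = v - 15*T)
sqrt(J(539, 474) + 1/(-393996 + 15328)) = sqrt((474 - 15*539) + 1/(-393996 + 15328)) = sqrt((474 - 8085) + 1/(-378668)) = sqrt(-7611 - 1/378668) = sqrt(-2882042149/378668) = I*sqrt(272834284119383)/189334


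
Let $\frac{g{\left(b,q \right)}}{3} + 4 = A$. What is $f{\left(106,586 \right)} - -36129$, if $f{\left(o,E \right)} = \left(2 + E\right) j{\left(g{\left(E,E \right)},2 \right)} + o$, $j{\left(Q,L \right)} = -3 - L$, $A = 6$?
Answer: $33295$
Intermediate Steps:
$g{\left(b,q \right)} = 6$ ($g{\left(b,q \right)} = -12 + 3 \cdot 6 = -12 + 18 = 6$)
$f{\left(o,E \right)} = -10 + o - 5 E$ ($f{\left(o,E \right)} = \left(2 + E\right) \left(-3 - 2\right) + o = \left(2 + E\right) \left(-5\right) + o = \left(-10 - 5 E\right) + o = -10 + o - 5 E$)
$f{\left(106,586 \right)} - -36129 = \left(-10 + 106 - 2930\right) - -36129 = \left(-10 + 106 - 2930\right) + 36129 = -2834 + 36129 = 33295$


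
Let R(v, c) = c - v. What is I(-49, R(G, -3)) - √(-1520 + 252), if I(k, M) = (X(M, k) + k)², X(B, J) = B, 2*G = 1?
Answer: 11025/4 - 2*I*√317 ≈ 2756.3 - 35.609*I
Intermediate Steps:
G = ½ (G = (½)*1 = ½ ≈ 0.50000)
I(k, M) = (M + k)²
I(-49, R(G, -3)) - √(-1520 + 252) = ((-3 - 1*½) - 49)² - √(-1520 + 252) = ((-3 - ½) - 49)² - √(-1268) = (-7/2 - 49)² - 2*I*√317 = (-105/2)² - 2*I*√317 = 11025/4 - 2*I*√317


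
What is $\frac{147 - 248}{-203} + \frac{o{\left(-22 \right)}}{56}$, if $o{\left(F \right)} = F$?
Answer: $\frac{85}{812} \approx 0.10468$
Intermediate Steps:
$\frac{147 - 248}{-203} + \frac{o{\left(-22 \right)}}{56} = \frac{147 - 248}{-203} - \frac{22}{56} = \left(147 - 248\right) \left(- \frac{1}{203}\right) - \frac{11}{28} = \left(-101\right) \left(- \frac{1}{203}\right) - \frac{11}{28} = \frac{101}{203} - \frac{11}{28} = \frac{85}{812}$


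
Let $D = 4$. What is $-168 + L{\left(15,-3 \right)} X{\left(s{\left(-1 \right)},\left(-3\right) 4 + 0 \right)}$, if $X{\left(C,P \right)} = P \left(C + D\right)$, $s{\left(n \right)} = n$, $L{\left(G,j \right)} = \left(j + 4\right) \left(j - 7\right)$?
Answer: $192$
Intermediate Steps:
$L{\left(G,j \right)} = \left(-7 + j\right) \left(4 + j\right)$ ($L{\left(G,j \right)} = \left(4 + j\right) \left(-7 + j\right) = \left(-7 + j\right) \left(4 + j\right)$)
$X{\left(C,P \right)} = P \left(4 + C\right)$ ($X{\left(C,P \right)} = P \left(C + 4\right) = P \left(4 + C\right)$)
$-168 + L{\left(15,-3 \right)} X{\left(s{\left(-1 \right)},\left(-3\right) 4 + 0 \right)} = -168 + \left(-28 + \left(-3\right)^{2} - -9\right) \left(\left(-3\right) 4 + 0\right) \left(4 - 1\right) = -168 + \left(-28 + 9 + 9\right) \left(-12 + 0\right) 3 = -168 - 10 \left(\left(-12\right) 3\right) = -168 - -360 = -168 + 360 = 192$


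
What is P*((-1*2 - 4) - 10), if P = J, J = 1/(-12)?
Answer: 4/3 ≈ 1.3333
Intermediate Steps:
J = -1/12 ≈ -0.083333
P = -1/12 ≈ -0.083333
P*((-1*2 - 4) - 10) = -((-1*2 - 4) - 10)/12 = -((-2 - 4) - 10)/12 = -(-6 - 10)/12 = -1/12*(-16) = 4/3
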